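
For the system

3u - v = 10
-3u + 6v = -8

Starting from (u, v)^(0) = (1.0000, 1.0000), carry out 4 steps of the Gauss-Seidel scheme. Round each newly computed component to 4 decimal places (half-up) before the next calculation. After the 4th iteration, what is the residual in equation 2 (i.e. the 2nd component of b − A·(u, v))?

-0.0002

Iteration 1:
  u = (10 - (-1)·1.0000) / (3) = 3.6667
  v = (-8 - (-3)·3.6667) / (6) = 0.5000
Iteration 2:
  u = (10 - (-1)·0.5000) / (3) = 3.5000
  v = (-8 - (-3)·3.5000) / (6) = 0.4167
Iteration 3:
  u = (10 - (-1)·0.4167) / (3) = 3.4722
  v = (-8 - (-3)·3.4722) / (6) = 0.4028
Iteration 4:
  u = (10 - (-1)·0.4028) / (3) = 3.4676
  v = (-8 - (-3)·3.4676) / (6) = 0.4005
Residual b − A·x = (-0.0023, -0.0002)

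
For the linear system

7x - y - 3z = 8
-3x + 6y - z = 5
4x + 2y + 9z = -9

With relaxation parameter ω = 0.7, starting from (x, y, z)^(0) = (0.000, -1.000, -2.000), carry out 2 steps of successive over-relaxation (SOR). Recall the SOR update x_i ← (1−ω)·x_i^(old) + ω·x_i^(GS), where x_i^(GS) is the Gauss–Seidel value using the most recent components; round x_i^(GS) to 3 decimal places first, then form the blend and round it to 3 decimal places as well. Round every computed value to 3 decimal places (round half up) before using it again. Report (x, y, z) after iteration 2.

(0.435, 0.604, -1.333)

Iteration 1:
  x: GS value = (8 - (-1)·-1.000 - (-3)·-2.000) / (7) = 0.143;  x ← (1−ω)·0.000 + ω·0.143 = 0.100
  y: GS value = (5 - (-3)·0.100 - (-1)·-2.000) / (6) = 0.550;  y ← (1−ω)·-1.000 + ω·0.550 = 0.085
  z: GS value = (-9 - (4)·0.100 - (2)·0.085) / (9) = -1.063;  z ← (1−ω)·-2.000 + ω·-1.063 = -1.344
Iteration 2:
  x: GS value = (8 - (-1)·0.085 - (-3)·-1.344) / (7) = 0.579;  x ← (1−ω)·0.100 + ω·0.579 = 0.435
  y: GS value = (5 - (-3)·0.435 - (-1)·-1.344) / (6) = 0.827;  y ← (1−ω)·0.085 + ω·0.827 = 0.604
  z: GS value = (-9 - (4)·0.435 - (2)·0.604) / (9) = -1.328;  z ← (1−ω)·-1.344 + ω·-1.328 = -1.333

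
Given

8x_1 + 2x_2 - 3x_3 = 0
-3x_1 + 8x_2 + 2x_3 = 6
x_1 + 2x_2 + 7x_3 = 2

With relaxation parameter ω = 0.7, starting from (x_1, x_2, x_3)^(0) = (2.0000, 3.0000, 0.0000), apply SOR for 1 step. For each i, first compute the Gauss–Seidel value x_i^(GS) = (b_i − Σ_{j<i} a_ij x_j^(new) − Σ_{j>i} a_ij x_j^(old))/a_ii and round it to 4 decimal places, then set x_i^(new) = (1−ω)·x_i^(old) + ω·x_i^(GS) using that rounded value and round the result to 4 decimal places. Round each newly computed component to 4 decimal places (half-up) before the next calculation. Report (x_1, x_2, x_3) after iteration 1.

(0.0750, 1.4447, -0.0965)

Iteration 1:
  x_1: GS value = (0 - (2)·3.0000 - (-3)·0.0000) / (8) = -0.7500;  x_1 ← (1−ω)·2.0000 + ω·-0.7500 = 0.0750
  x_2: GS value = (6 - (-3)·0.0750 - (2)·0.0000) / (8) = 0.7781;  x_2 ← (1−ω)·3.0000 + ω·0.7781 = 1.4447
  x_3: GS value = (2 - (1)·0.0750 - (2)·1.4447) / (7) = -0.1378;  x_3 ← (1−ω)·0.0000 + ω·-0.1378 = -0.0965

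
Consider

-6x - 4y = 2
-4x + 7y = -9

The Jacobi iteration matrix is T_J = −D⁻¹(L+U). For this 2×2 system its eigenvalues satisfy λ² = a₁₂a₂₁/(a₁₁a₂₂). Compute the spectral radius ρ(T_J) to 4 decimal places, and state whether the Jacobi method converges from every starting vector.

0.6172

a₁₂a₂₁/(a₁₁a₂₂) = (-4)·(-4) / ((-6)·(7)) = -0.380952
ρ = √|-0.380952| = √0.380952 = 0.6172
ρ < 1, so Jacobi converges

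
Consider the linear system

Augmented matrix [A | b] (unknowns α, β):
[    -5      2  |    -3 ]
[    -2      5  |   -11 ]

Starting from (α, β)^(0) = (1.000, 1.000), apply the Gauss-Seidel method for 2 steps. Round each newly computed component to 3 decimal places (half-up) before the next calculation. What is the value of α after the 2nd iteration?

Iteration 1:
  α = (-3 - (2)·1.000) / (-5) = 1.000
  β = (-11 - (-2)·1.000) / (5) = -1.800
Iteration 2:
  α = (-3 - (2)·-1.800) / (-5) = -0.120
  β = (-11 - (-2)·-0.120) / (5) = -2.248

-0.120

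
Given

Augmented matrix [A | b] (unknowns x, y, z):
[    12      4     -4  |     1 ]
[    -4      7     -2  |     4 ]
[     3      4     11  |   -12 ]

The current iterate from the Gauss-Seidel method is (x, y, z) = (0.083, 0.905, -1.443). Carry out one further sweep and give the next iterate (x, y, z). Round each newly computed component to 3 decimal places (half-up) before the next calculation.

One sweep:
  x = (1 - (4)·0.905 - (-4)·-1.443) / (12) = -0.699
  y = (4 - (-4)·-0.699 - (-2)·-1.443) / (7) = -0.240
  z = (-12 - (3)·-0.699 - (4)·-0.240) / (11) = -0.813

(-0.699, -0.240, -0.813)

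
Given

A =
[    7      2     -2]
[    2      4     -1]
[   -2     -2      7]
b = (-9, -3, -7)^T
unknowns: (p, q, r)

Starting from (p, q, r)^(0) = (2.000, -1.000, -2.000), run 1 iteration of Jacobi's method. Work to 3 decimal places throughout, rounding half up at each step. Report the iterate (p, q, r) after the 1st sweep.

Iteration 1:
  p = (-9 - (2)·-1.000 - (-2)·-2.000) / (7) = -1.571
  q = (-3 - (2)·2.000 - (-1)·-2.000) / (4) = -2.250
  r = (-7 - (-2)·2.000 - (-2)·-1.000) / (7) = -0.714

(-1.571, -2.250, -0.714)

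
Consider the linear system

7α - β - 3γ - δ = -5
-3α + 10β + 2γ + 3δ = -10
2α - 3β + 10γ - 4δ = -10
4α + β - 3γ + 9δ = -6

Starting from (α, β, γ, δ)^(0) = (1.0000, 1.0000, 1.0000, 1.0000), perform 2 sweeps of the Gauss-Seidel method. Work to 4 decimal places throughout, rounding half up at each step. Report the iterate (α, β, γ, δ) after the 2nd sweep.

(-1.5000, -0.9850, -1.3355, -0.3357)

Iteration 1:
  α = (-5 - (-1)·1.0000 - (-3)·1.0000 - (-1)·1.0000) / (7) = 0.0000
  β = (-10 - (-3)·0.0000 - (2)·1.0000 - (3)·1.0000) / (10) = -1.5000
  γ = (-10 - (2)·0.0000 - (-3)·-1.5000 - (-4)·1.0000) / (10) = -1.0500
  δ = (-6 - (4)·0.0000 - (1)·-1.5000 - (-3)·-1.0500) / (9) = -0.8500
Iteration 2:
  α = (-5 - (-1)·-1.5000 - (-3)·-1.0500 - (-1)·-0.8500) / (7) = -1.5000
  β = (-10 - (-3)·-1.5000 - (2)·-1.0500 - (3)·-0.8500) / (10) = -0.9850
  γ = (-10 - (2)·-1.5000 - (-3)·-0.9850 - (-4)·-0.8500) / (10) = -1.3355
  δ = (-6 - (4)·-1.5000 - (1)·-0.9850 - (-3)·-1.3355) / (9) = -0.3357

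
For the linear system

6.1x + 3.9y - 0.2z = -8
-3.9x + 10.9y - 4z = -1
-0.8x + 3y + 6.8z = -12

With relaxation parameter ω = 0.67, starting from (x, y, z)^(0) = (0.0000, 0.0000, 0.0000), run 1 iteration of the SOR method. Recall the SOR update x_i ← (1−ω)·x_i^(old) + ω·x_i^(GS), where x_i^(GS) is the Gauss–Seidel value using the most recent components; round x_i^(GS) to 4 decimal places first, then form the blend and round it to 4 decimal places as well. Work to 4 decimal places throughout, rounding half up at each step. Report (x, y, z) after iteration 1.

(-0.8787, -0.2721, -1.1712)

Iteration 1:
  x: GS value = (-8 - (3.9)·0.0000 - (-0.2)·0.0000) / (6.1) = -1.3115;  x ← (1−ω)·0.0000 + ω·-1.3115 = -0.8787
  y: GS value = (-1 - (-3.9)·-0.8787 - (-4)·0.0000) / (10.9) = -0.4061;  y ← (1−ω)·0.0000 + ω·-0.4061 = -0.2721
  z: GS value = (-12 - (-0.8)·-0.8787 - (3)·-0.2721) / (6.8) = -1.7480;  z ← (1−ω)·0.0000 + ω·-1.7480 = -1.1712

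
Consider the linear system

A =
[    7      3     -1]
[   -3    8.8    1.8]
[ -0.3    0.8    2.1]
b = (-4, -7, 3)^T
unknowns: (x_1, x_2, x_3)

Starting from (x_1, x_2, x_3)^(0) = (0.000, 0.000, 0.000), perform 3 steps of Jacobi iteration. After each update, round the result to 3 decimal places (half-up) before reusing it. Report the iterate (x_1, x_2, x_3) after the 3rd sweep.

Iteration 1:
  x_1 = (-4 - (3)·0.000 - (-1)·0.000) / (7) = -0.571
  x_2 = (-7 - (-3)·0.000 - (1.8)·0.000) / (8.8) = -0.795
  x_3 = (3 - (-0.3)·0.000 - (0.8)·0.000) / (2.1) = 1.429
Iteration 2:
  x_1 = (-4 - (3)·-0.795 - (-1)·1.429) / (7) = -0.027
  x_2 = (-7 - (-3)·-0.571 - (1.8)·1.429) / (8.8) = -1.282
  x_3 = (3 - (-0.3)·-0.571 - (0.8)·-0.795) / (2.1) = 1.650
Iteration 3:
  x_1 = (-4 - (3)·-1.282 - (-1)·1.650) / (7) = 0.214
  x_2 = (-7 - (-3)·-0.027 - (1.8)·1.650) / (8.8) = -1.142
  x_3 = (3 - (-0.3)·-0.027 - (0.8)·-1.282) / (2.1) = 1.913

(0.214, -1.142, 1.913)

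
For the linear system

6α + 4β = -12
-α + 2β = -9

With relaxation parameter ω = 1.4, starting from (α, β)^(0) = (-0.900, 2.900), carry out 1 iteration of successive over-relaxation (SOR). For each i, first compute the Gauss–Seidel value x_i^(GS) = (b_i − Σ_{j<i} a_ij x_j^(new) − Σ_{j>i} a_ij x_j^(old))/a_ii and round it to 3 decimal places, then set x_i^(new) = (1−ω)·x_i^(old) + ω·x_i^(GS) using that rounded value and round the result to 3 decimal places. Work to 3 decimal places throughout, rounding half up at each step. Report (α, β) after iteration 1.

Iteration 1:
  α: GS value = (-12 - (4)·2.900) / (6) = -3.933;  α ← (1−ω)·-0.900 + ω·-3.933 = -5.146
  β: GS value = (-9 - (-1)·-5.146) / (2) = -7.073;  β ← (1−ω)·2.900 + ω·-7.073 = -11.062

(-5.146, -11.062)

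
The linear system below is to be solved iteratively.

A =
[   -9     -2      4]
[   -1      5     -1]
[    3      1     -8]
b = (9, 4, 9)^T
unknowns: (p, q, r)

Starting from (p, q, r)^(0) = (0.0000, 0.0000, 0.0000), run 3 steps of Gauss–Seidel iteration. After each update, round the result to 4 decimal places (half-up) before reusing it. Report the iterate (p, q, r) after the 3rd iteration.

Iteration 1:
  p = (9 - (-2)·0.0000 - (4)·0.0000) / (-9) = -1.0000
  q = (4 - (-1)·-1.0000 - (-1)·0.0000) / (5) = 0.6000
  r = (9 - (3)·-1.0000 - (1)·0.6000) / (-8) = -1.4250
Iteration 2:
  p = (9 - (-2)·0.6000 - (4)·-1.4250) / (-9) = -1.7667
  q = (4 - (-1)·-1.7667 - (-1)·-1.4250) / (5) = 0.1617
  r = (9 - (3)·-1.7667 - (1)·0.1617) / (-8) = -1.7673
Iteration 3:
  p = (9 - (-2)·0.1617 - (4)·-1.7673) / (-9) = -1.8214
  q = (4 - (-1)·-1.8214 - (-1)·-1.7673) / (5) = 0.0823
  r = (9 - (3)·-1.8214 - (1)·0.0823) / (-8) = -1.7977

(-1.8214, 0.0823, -1.7977)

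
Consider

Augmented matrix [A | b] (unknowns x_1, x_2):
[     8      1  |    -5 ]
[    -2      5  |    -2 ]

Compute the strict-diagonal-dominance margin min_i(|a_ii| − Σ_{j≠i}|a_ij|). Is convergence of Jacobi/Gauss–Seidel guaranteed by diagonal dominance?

3

row 1: |8| − (1) = 7
row 2: |5| − (2) = 3
minimum over rows = 3 → strictly diagonally dominant (convergence guaranteed)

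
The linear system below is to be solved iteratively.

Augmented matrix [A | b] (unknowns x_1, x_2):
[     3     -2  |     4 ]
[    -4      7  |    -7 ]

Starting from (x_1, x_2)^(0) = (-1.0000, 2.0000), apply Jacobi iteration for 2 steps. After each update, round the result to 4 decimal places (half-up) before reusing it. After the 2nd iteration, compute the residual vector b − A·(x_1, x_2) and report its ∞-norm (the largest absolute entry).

Iteration 1:
  x_1 = (4 - (-2)·2.0000) / (3) = 2.6667
  x_2 = (-7 - (-4)·-1.0000) / (7) = -1.5714
Iteration 2:
  x_1 = (4 - (-2)·-1.5714) / (3) = 0.2857
  x_2 = (-7 - (-4)·2.6667) / (7) = 0.5238
Residual b − A·x = (4.1905, -9.5238); ∞-norm = 9.5238

9.5238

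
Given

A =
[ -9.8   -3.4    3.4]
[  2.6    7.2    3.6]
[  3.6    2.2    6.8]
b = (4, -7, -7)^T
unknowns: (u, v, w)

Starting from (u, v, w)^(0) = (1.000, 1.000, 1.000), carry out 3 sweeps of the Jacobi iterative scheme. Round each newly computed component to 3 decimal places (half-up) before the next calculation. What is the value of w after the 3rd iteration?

-0.842

Iteration 1:
  u = (4 - (-3.4)·1.000 - (3.4)·1.000) / (-9.8) = -0.408
  v = (-7 - (2.6)·1.000 - (3.6)·1.000) / (7.2) = -1.833
  w = (-7 - (3.6)·1.000 - (2.2)·1.000) / (6.8) = -1.882
Iteration 2:
  u = (4 - (-3.4)·-1.833 - (3.4)·-1.882) / (-9.8) = -0.425
  v = (-7 - (2.6)·-0.408 - (3.6)·-1.882) / (7.2) = 0.116
  w = (-7 - (3.6)·-0.408 - (2.2)·-1.833) / (6.8) = -0.220
Iteration 3:
  u = (4 - (-3.4)·0.116 - (3.4)·-0.220) / (-9.8) = -0.525
  v = (-7 - (2.6)·-0.425 - (3.6)·-0.220) / (7.2) = -0.709
  w = (-7 - (3.6)·-0.425 - (2.2)·0.116) / (6.8) = -0.842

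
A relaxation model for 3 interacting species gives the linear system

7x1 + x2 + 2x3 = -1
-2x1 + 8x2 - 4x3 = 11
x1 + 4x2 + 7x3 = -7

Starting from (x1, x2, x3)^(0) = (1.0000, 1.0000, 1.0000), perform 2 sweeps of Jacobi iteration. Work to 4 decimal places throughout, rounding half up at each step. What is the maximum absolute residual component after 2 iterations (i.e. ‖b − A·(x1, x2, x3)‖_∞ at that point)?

6.3855

Iteration 1:
  x1 = (-1 - (1)·1.0000 - (2)·1.0000) / (7) = -0.5714
  x2 = (11 - (-2)·1.0000 - (-4)·1.0000) / (8) = 2.1250
  x3 = (-7 - (1)·1.0000 - (4)·1.0000) / (7) = -1.7143
Iteration 2:
  x1 = (-1 - (1)·2.1250 - (2)·-1.7143) / (7) = 0.0434
  x2 = (11 - (-2)·-0.5714 - (-4)·-1.7143) / (8) = 0.3750
  x3 = (-7 - (1)·-0.5714 - (4)·2.1250) / (7) = -2.1327
Residual b − A·x = (2.5866, -0.4440, 6.3855); ∞-norm = 6.3855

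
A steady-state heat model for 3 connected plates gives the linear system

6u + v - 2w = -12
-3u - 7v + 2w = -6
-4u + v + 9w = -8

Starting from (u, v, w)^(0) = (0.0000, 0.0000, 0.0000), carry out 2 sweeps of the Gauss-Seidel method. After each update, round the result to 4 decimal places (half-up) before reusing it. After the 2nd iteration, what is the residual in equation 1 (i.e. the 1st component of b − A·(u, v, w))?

-0.6431

Iteration 1:
  u = (-12 - (1)·0.0000 - (-2)·0.0000) / (6) = -2.0000
  v = (-6 - (-3)·-2.0000 - (2)·0.0000) / (-7) = 1.7143
  w = (-8 - (-4)·-2.0000 - (1)·1.7143) / (9) = -1.9683
Iteration 2:
  u = (-12 - (1)·1.7143 - (-2)·-1.9683) / (6) = -2.9418
  v = (-6 - (-3)·-2.9418 - (2)·-1.9683) / (-7) = 1.5555
  w = (-8 - (-4)·-2.9418 - (1)·1.5555) / (9) = -2.3692
Residual b − A·x = (-0.6431, 0.8015, 0.0001)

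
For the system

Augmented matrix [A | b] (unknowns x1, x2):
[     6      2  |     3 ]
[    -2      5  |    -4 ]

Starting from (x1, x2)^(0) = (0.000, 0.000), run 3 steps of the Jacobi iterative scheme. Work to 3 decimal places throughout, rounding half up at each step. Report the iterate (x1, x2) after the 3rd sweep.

(0.700, -0.493)

Iteration 1:
  x1 = (3 - (2)·0.000) / (6) = 0.500
  x2 = (-4 - (-2)·0.000) / (5) = -0.800
Iteration 2:
  x1 = (3 - (2)·-0.800) / (6) = 0.767
  x2 = (-4 - (-2)·0.500) / (5) = -0.600
Iteration 3:
  x1 = (3 - (2)·-0.600) / (6) = 0.700
  x2 = (-4 - (-2)·0.767) / (5) = -0.493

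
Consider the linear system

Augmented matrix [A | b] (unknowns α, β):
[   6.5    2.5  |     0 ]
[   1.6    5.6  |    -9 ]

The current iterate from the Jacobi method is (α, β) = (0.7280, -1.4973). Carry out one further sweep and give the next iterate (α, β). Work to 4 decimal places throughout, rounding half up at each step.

One sweep:
  α = (0 - (2.5)·-1.4973) / (6.5) = 0.5759
  β = (-9 - (1.6)·0.7280) / (5.6) = -1.8151

(0.5759, -1.8151)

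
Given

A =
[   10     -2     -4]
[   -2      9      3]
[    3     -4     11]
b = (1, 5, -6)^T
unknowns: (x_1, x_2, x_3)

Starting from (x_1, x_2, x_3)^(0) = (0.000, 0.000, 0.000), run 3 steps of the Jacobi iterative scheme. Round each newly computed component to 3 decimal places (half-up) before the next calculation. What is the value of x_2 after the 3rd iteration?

0.678

Iteration 1:
  x_1 = (1 - (-2)·0.000 - (-4)·0.000) / (10) = 0.100
  x_2 = (5 - (-2)·0.000 - (3)·0.000) / (9) = 0.556
  x_3 = (-6 - (3)·0.000 - (-4)·0.000) / (11) = -0.545
Iteration 2:
  x_1 = (1 - (-2)·0.556 - (-4)·-0.545) / (10) = -0.007
  x_2 = (5 - (-2)·0.100 - (3)·-0.545) / (9) = 0.759
  x_3 = (-6 - (3)·0.100 - (-4)·0.556) / (11) = -0.371
Iteration 3:
  x_1 = (1 - (-2)·0.759 - (-4)·-0.371) / (10) = 0.103
  x_2 = (5 - (-2)·-0.007 - (3)·-0.371) / (9) = 0.678
  x_3 = (-6 - (3)·-0.007 - (-4)·0.759) / (11) = -0.268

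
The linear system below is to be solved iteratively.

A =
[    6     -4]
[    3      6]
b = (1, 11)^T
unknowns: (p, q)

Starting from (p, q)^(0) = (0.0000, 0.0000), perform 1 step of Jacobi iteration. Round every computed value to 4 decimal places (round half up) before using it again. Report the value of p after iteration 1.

Iteration 1:
  p = (1 - (-4)·0.0000) / (6) = 0.1667
  q = (11 - (3)·0.0000) / (6) = 1.8333

0.1667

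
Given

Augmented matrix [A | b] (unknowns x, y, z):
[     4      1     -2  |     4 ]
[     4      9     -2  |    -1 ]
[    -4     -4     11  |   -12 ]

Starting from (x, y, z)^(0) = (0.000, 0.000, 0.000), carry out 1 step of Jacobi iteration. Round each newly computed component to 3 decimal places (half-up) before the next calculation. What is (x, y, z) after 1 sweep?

Iteration 1:
  x = (4 - (1)·0.000 - (-2)·0.000) / (4) = 1.000
  y = (-1 - (4)·0.000 - (-2)·0.000) / (9) = -0.111
  z = (-12 - (-4)·0.000 - (-4)·0.000) / (11) = -1.091

(1.000, -0.111, -1.091)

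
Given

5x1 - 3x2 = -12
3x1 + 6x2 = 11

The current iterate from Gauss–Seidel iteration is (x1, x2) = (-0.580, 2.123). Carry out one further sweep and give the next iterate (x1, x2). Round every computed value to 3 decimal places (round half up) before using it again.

(-1.126, 2.396)

One sweep:
  x1 = (-12 - (-3)·2.123) / (5) = -1.126
  x2 = (11 - (3)·-1.126) / (6) = 2.396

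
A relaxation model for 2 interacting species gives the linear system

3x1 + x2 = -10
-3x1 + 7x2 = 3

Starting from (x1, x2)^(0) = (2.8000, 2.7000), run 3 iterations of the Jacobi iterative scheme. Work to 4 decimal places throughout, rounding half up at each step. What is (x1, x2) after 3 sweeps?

(-2.8714, -1.2327)

Iteration 1:
  x1 = (-10 - (1)·2.7000) / (3) = -4.2333
  x2 = (3 - (-3)·2.8000) / (7) = 1.6286
Iteration 2:
  x1 = (-10 - (1)·1.6286) / (3) = -3.8762
  x2 = (3 - (-3)·-4.2333) / (7) = -1.3857
Iteration 3:
  x1 = (-10 - (1)·-1.3857) / (3) = -2.8714
  x2 = (3 - (-3)·-3.8762) / (7) = -1.2327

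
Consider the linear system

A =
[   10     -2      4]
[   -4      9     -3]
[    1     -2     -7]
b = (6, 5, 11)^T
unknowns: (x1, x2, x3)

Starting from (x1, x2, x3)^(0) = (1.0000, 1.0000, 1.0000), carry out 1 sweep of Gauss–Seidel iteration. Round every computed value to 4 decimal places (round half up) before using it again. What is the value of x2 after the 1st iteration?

Iteration 1:
  x1 = (6 - (-2)·1.0000 - (4)·1.0000) / (10) = 0.4000
  x2 = (5 - (-4)·0.4000 - (-3)·1.0000) / (9) = 1.0667
  x3 = (11 - (1)·0.4000 - (-2)·1.0667) / (-7) = -1.8191

1.0667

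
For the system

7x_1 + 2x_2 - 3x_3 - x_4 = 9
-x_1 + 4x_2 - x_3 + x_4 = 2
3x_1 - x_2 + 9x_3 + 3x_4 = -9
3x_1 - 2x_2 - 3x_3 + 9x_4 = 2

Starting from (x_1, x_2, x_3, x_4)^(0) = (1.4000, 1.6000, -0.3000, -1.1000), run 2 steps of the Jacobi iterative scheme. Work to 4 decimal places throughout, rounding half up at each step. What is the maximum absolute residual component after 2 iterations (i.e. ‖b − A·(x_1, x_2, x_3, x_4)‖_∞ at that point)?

Iteration 1:
  x_1 = (9 - (2)·1.6000 - (-3)·-0.3000 - (-1)·-1.1000) / (7) = 0.5429
  x_2 = (2 - (-1)·1.4000 - (-1)·-0.3000 - (1)·-1.1000) / (4) = 1.0500
  x_3 = (-9 - (3)·1.4000 - (-1)·1.6000 - (3)·-1.1000) / (9) = -0.9222
  x_4 = (2 - (3)·1.4000 - (-2)·1.6000 - (-3)·-0.3000) / (9) = 0.0111
Iteration 2:
  x_1 = (9 - (2)·1.0500 - (-3)·-0.9222 - (-1)·0.0111) / (7) = 0.5921
  x_2 = (2 - (-1)·0.5429 - (-1)·-0.9222 - (1)·0.0111) / (4) = 0.4024
  x_3 = (-9 - (3)·0.5429 - (-1)·1.0500 - (3)·0.0111) / (9) = -1.0680
  x_4 = (2 - (3)·0.5429 - (-2)·1.0500 - (-3)·-0.9222) / (9) = -0.0328
Residual b − A·x = (0.8137, -0.0527, -0.6635, -1.8803); ∞-norm = 1.8803

1.8803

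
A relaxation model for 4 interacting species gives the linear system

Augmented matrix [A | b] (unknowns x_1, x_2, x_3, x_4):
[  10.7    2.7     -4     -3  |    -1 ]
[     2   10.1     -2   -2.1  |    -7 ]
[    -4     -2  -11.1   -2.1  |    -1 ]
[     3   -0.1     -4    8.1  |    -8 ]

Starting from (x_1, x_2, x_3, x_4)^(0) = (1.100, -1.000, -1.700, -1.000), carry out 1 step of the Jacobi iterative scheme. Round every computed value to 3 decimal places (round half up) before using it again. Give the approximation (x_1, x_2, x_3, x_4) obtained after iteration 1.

Iteration 1:
  x_1 = (-1 - (2.7)·-1.000 - (-4)·-1.700 - (-3)·-1.000) / (10.7) = -0.757
  x_2 = (-7 - (2)·1.100 - (-2)·-1.700 - (-2.1)·-1.000) / (10.1) = -1.455
  x_3 = (-1 - (-4)·1.100 - (-2)·-1.000 - (-2.1)·-1.000) / (-11.1) = 0.063
  x_4 = (-8 - (3)·1.100 - (-0.1)·-1.000 - (-4)·-1.700) / (8.1) = -2.247

(-0.757, -1.455, 0.063, -2.247)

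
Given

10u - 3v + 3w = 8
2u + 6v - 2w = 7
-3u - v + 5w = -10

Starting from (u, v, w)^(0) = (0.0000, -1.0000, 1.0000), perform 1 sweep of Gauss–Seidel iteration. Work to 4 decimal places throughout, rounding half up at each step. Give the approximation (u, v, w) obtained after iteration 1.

(0.2000, 1.4333, -1.5933)

Iteration 1:
  u = (8 - (-3)·-1.0000 - (3)·1.0000) / (10) = 0.2000
  v = (7 - (2)·0.2000 - (-2)·1.0000) / (6) = 1.4333
  w = (-10 - (-3)·0.2000 - (-1)·1.4333) / (5) = -1.5933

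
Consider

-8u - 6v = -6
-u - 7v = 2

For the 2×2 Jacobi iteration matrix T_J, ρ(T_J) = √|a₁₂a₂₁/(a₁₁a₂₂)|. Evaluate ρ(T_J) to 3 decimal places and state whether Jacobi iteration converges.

0.327

a₁₂a₂₁/(a₁₁a₂₂) = (-6)·(-1) / ((-8)·(-7)) = 0.107143
ρ = √|0.107143| = √0.107143 = 0.327
ρ < 1, so Jacobi converges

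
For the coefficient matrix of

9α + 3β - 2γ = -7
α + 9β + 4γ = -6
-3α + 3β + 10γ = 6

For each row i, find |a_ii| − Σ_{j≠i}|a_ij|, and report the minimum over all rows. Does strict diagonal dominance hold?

row 1: |9| − (3+2) = 4
row 2: |9| − (1+4) = 4
row 3: |10| − (3+3) = 4
minimum over rows = 4 → strictly diagonally dominant (convergence guaranteed)

4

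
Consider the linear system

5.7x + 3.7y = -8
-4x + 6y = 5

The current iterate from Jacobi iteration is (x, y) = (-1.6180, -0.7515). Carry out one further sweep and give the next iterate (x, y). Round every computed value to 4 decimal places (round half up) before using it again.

(-0.9157, -0.2453)

One sweep:
  x = (-8 - (3.7)·-0.7515) / (5.7) = -0.9157
  y = (5 - (-4)·-1.6180) / (6) = -0.2453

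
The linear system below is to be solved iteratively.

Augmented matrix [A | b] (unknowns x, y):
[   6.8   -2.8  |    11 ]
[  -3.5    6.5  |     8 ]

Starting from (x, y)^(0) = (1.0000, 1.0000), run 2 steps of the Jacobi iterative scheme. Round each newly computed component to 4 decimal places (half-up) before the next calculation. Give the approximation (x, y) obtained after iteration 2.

(2.3461, 2.3235)

Iteration 1:
  x = (11 - (-2.8)·1.0000) / (6.8) = 2.0294
  y = (8 - (-3.5)·1.0000) / (6.5) = 1.7692
Iteration 2:
  x = (11 - (-2.8)·1.7692) / (6.8) = 2.3461
  y = (8 - (-3.5)·2.0294) / (6.5) = 2.3235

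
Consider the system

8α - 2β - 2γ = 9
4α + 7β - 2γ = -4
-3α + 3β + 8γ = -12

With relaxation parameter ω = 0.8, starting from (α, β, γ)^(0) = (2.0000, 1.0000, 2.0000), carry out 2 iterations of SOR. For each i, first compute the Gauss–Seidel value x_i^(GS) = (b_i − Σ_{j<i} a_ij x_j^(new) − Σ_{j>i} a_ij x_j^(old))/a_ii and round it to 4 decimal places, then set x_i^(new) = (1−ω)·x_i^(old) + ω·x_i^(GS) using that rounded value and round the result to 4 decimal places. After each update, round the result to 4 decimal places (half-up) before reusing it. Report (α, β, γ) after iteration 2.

Iteration 1:
  α: GS value = (9 - (-2)·1.0000 - (-2)·2.0000) / (8) = 1.8750;  α ← (1−ω)·2.0000 + ω·1.8750 = 1.9000
  β: GS value = (-4 - (4)·1.9000 - (-2)·2.0000) / (7) = -1.0857;  β ← (1−ω)·1.0000 + ω·-1.0857 = -0.6686
  γ: GS value = (-12 - (-3)·1.9000 - (3)·-0.6686) / (8) = -0.5368;  γ ← (1−ω)·2.0000 + ω·-0.5368 = -0.0294
Iteration 2:
  α: GS value = (9 - (-2)·-0.6686 - (-2)·-0.0294) / (8) = 0.9505;  α ← (1−ω)·1.9000 + ω·0.9505 = 1.1404
  β: GS value = (-4 - (4)·1.1404 - (-2)·-0.0294) / (7) = -1.2315;  β ← (1−ω)·-0.6686 + ω·-1.2315 = -1.1189
  γ: GS value = (-12 - (-3)·1.1404 - (3)·-1.1189) / (8) = -0.6528;  γ ← (1−ω)·-0.0294 + ω·-0.6528 = -0.5281

(1.1404, -1.1189, -0.5281)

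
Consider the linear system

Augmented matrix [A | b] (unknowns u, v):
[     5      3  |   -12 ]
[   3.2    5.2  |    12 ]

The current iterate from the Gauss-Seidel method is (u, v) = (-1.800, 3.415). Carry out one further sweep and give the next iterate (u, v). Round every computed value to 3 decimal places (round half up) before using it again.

One sweep:
  u = (-12 - (3)·3.415) / (5) = -4.449
  v = (12 - (3.2)·-4.449) / (5.2) = 5.046

(-4.449, 5.046)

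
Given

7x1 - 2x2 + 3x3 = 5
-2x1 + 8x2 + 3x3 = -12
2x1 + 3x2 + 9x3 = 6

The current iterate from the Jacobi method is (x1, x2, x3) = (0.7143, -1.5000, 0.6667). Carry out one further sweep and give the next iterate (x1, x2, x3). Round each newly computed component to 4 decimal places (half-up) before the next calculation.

(0.0000, -1.5714, 1.0079)

One sweep:
  x1 = (5 - (-2)·-1.5000 - (3)·0.6667) / (7) = 0.0000
  x2 = (-12 - (-2)·0.7143 - (3)·0.6667) / (8) = -1.5714
  x3 = (6 - (2)·0.7143 - (3)·-1.5000) / (9) = 1.0079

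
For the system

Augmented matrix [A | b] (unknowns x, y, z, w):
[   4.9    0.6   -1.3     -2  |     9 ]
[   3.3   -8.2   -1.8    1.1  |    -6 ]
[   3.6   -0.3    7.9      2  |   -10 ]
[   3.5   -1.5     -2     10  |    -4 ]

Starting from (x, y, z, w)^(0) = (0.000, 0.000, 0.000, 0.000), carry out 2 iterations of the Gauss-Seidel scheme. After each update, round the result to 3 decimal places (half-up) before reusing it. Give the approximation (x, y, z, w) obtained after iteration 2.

Iteration 1:
  x = (9 - (0.6)·0.000 - (-1.3)·0.000 - (-2)·0.000) / (4.9) = 1.837
  y = (-6 - (3.3)·1.837 - (-1.8)·0.000 - (1.1)·0.000) / (-8.2) = 1.471
  z = (-10 - (3.6)·1.837 - (-0.3)·1.471 - (2)·0.000) / (7.9) = -2.047
  w = (-4 - (3.5)·1.837 - (-1.5)·1.471 - (-2)·-2.047) / (10) = -1.232
Iteration 2:
  x = (9 - (0.6)·1.471 - (-1.3)·-2.047 - (-2)·-1.232) / (4.9) = 0.611
  y = (-6 - (3.3)·0.611 - (-1.8)·-2.047 - (1.1)·-1.232) / (-8.2) = 1.262
  z = (-10 - (3.6)·0.611 - (-0.3)·1.262 - (2)·-1.232) / (7.9) = -1.184
  w = (-4 - (3.5)·0.611 - (-1.5)·1.262 - (-2)·-1.184) / (10) = -0.661

(0.611, 1.262, -1.184, -0.661)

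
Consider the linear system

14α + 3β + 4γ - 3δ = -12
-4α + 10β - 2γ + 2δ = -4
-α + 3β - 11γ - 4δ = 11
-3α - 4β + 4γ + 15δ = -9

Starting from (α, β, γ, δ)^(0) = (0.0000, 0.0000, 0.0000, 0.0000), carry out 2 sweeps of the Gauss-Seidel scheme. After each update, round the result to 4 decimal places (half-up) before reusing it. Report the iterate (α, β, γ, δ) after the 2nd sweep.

(-0.5201, -0.6991, -0.8999, -0.6505)

Iteration 1:
  α = (-12 - (3)·0.0000 - (4)·0.0000 - (-3)·0.0000) / (14) = -0.8571
  β = (-4 - (-4)·-0.8571 - (-2)·0.0000 - (2)·0.0000) / (10) = -0.7428
  γ = (11 - (-1)·-0.8571 - (3)·-0.7428 - (-4)·0.0000) / (-11) = -1.1247
  δ = (-9 - (-3)·-0.8571 - (-4)·-0.7428 - (4)·-1.1247) / (15) = -0.6696
Iteration 2:
  α = (-12 - (3)·-0.7428 - (4)·-1.1247 - (-3)·-0.6696) / (14) = -0.5201
  β = (-4 - (-4)·-0.5201 - (-2)·-1.1247 - (2)·-0.6696) / (10) = -0.6991
  γ = (11 - (-1)·-0.5201 - (3)·-0.6991 - (-4)·-0.6696) / (-11) = -0.8999
  δ = (-9 - (-3)·-0.5201 - (-4)·-0.6991 - (4)·-0.8999) / (15) = -0.6505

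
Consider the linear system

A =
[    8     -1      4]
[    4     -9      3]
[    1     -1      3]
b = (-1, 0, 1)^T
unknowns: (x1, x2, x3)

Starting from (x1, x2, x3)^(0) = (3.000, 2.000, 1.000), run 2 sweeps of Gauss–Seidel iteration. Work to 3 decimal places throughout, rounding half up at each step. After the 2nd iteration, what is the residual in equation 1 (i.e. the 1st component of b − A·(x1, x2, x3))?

Iteration 1:
  x1 = (-1 - (-1)·2.000 - (4)·1.000) / (8) = -0.375
  x2 = (0 - (4)·-0.375 - (3)·1.000) / (-9) = 0.167
  x3 = (1 - (1)·-0.375 - (-1)·0.167) / (3) = 0.514
Iteration 2:
  x1 = (-1 - (-1)·0.167 - (4)·0.514) / (8) = -0.361
  x2 = (0 - (4)·-0.361 - (3)·0.514) / (-9) = 0.011
  x3 = (1 - (1)·-0.361 - (-1)·0.011) / (3) = 0.457
Residual b − A·x = (0.071, 0.172, 0.001)

0.071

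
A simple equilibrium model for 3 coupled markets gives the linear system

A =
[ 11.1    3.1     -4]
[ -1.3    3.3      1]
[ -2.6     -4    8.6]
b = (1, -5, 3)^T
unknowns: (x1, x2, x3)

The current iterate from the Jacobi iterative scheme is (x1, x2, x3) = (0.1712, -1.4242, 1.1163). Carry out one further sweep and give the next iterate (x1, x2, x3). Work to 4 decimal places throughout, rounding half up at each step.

One sweep:
  x1 = (1 - (3.1)·-1.4242 - (-4)·1.1163) / (11.1) = 0.8901
  x2 = (-5 - (-1.3)·0.1712 - (1)·1.1163) / (3.3) = -1.7860
  x3 = (3 - (-2.6)·0.1712 - (-4)·-1.4242) / (8.6) = -0.2618

(0.8901, -1.7860, -0.2618)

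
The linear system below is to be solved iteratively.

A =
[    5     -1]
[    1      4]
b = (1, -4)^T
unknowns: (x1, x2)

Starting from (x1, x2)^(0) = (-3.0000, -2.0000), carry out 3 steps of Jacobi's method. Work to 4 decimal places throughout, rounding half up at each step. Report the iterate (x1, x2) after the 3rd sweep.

(0.0100, -1.0375)

Iteration 1:
  x1 = (1 - (-1)·-2.0000) / (5) = -0.2000
  x2 = (-4 - (1)·-3.0000) / (4) = -0.2500
Iteration 2:
  x1 = (1 - (-1)·-0.2500) / (5) = 0.1500
  x2 = (-4 - (1)·-0.2000) / (4) = -0.9500
Iteration 3:
  x1 = (1 - (-1)·-0.9500) / (5) = 0.0100
  x2 = (-4 - (1)·0.1500) / (4) = -1.0375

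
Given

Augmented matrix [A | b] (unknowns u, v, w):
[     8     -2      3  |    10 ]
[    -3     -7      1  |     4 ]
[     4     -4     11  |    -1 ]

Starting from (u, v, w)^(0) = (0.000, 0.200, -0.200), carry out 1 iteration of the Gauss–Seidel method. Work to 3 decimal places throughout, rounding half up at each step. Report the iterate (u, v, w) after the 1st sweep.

(1.375, -1.189, -1.023)

Iteration 1:
  u = (10 - (-2)·0.200 - (3)·-0.200) / (8) = 1.375
  v = (4 - (-3)·1.375 - (1)·-0.200) / (-7) = -1.189
  w = (-1 - (4)·1.375 - (-4)·-1.189) / (11) = -1.023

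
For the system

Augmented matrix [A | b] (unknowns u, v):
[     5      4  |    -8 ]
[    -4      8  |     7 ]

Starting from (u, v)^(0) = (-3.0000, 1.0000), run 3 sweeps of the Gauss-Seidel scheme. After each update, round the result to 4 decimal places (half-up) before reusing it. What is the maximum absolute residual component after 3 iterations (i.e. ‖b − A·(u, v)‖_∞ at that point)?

Iteration 1:
  u = (-8 - (4)·1.0000) / (5) = -2.4000
  v = (7 - (-4)·-2.4000) / (8) = -0.3250
Iteration 2:
  u = (-8 - (4)·-0.3250) / (5) = -1.3400
  v = (7 - (-4)·-1.3400) / (8) = 0.2050
Iteration 3:
  u = (-8 - (4)·0.2050) / (5) = -1.7640
  v = (7 - (-4)·-1.7640) / (8) = -0.0070
Residual b − A·x = (0.8480, 0.0000); ∞-norm = 0.8480

0.8480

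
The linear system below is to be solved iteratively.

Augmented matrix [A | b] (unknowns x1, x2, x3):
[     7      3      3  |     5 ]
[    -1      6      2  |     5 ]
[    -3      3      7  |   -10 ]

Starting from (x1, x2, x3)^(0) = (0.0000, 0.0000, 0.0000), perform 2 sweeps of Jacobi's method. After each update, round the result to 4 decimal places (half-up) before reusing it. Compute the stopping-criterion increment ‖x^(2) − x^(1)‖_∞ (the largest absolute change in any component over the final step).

Iteration 1:
  x1 = (5 - (3)·0.0000 - (3)·0.0000) / (7) = 0.7143
  x2 = (5 - (-1)·0.0000 - (2)·0.0000) / (6) = 0.8333
  x3 = (-10 - (-3)·0.0000 - (3)·0.0000) / (7) = -1.4286
Iteration 2:
  x1 = (5 - (3)·0.8333 - (3)·-1.4286) / (7) = 0.9694
  x2 = (5 - (-1)·0.7143 - (2)·-1.4286) / (6) = 1.4286
  x3 = (-10 - (-3)·0.7143 - (3)·0.8333) / (7) = -1.4796
Change: (0.2551, 0.5953, -0.0510) → max |·| = 0.5953

0.5953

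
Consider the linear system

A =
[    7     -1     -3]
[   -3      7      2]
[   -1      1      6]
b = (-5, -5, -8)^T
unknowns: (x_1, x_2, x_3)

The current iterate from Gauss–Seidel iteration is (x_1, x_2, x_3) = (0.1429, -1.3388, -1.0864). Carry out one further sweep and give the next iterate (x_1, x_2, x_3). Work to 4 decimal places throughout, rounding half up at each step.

(-1.3711, -0.9915, -1.3966)

One sweep:
  x_1 = (-5 - (-1)·-1.3388 - (-3)·-1.0864) / (7) = -1.3711
  x_2 = (-5 - (-3)·-1.3711 - (2)·-1.0864) / (7) = -0.9915
  x_3 = (-8 - (-1)·-1.3711 - (1)·-0.9915) / (6) = -1.3966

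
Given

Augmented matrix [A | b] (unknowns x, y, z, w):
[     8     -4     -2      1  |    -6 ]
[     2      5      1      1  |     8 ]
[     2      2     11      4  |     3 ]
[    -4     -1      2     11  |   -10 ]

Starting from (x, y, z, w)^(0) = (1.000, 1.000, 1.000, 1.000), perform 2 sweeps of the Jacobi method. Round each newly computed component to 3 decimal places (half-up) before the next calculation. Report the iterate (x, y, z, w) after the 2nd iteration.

(-0.384, 1.868, 0.381, -0.799)

Iteration 1:
  x = (-6 - (-4)·1.000 - (-2)·1.000 - (1)·1.000) / (8) = -0.125
  y = (8 - (2)·1.000 - (1)·1.000 - (1)·1.000) / (5) = 0.800
  z = (3 - (2)·1.000 - (2)·1.000 - (4)·1.000) / (11) = -0.455
  w = (-10 - (-4)·1.000 - (-1)·1.000 - (2)·1.000) / (11) = -0.636
Iteration 2:
  x = (-6 - (-4)·0.800 - (-2)·-0.455 - (1)·-0.636) / (8) = -0.384
  y = (8 - (2)·-0.125 - (1)·-0.455 - (1)·-0.636) / (5) = 1.868
  z = (3 - (2)·-0.125 - (2)·0.800 - (4)·-0.636) / (11) = 0.381
  w = (-10 - (-4)·-0.125 - (-1)·0.800 - (2)·-0.455) / (11) = -0.799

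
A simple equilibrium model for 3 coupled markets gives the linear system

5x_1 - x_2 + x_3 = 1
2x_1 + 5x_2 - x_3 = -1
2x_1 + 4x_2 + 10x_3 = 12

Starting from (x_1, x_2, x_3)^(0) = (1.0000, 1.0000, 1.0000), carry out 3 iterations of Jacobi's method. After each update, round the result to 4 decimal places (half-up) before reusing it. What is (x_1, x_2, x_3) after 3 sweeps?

Iteration 1:
  x_1 = (1 - (-1)·1.0000 - (1)·1.0000) / (5) = 0.2000
  x_2 = (-1 - (2)·1.0000 - (-1)·1.0000) / (5) = -0.4000
  x_3 = (12 - (2)·1.0000 - (4)·1.0000) / (10) = 0.6000
Iteration 2:
  x_1 = (1 - (-1)·-0.4000 - (1)·0.6000) / (5) = 0.0000
  x_2 = (-1 - (2)·0.2000 - (-1)·0.6000) / (5) = -0.1600
  x_3 = (12 - (2)·0.2000 - (4)·-0.4000) / (10) = 1.3200
Iteration 3:
  x_1 = (1 - (-1)·-0.1600 - (1)·1.3200) / (5) = -0.0960
  x_2 = (-1 - (2)·0.0000 - (-1)·1.3200) / (5) = 0.0640
  x_3 = (12 - (2)·0.0000 - (4)·-0.1600) / (10) = 1.2640

(-0.0960, 0.0640, 1.2640)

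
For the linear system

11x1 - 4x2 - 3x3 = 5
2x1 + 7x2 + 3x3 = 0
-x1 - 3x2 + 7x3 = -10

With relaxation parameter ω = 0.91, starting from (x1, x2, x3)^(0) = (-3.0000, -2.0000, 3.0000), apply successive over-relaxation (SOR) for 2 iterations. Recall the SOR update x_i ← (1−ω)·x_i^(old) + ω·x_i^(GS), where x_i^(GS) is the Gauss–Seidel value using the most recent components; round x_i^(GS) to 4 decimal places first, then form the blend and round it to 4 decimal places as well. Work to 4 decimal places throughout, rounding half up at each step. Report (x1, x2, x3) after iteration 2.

(-0.4169, 0.5861, -1.2651)

Iteration 1:
  x1: GS value = (5 - (-4)·-2.0000 - (-3)·3.0000) / (11) = 0.5455;  x1 ← (1−ω)·-3.0000 + ω·0.5455 = 0.2264
  x2: GS value = (0 - (2)·0.2264 - (3)·3.0000) / (7) = -1.3504;  x2 ← (1−ω)·-2.0000 + ω·-1.3504 = -1.4089
  x3: GS value = (-10 - (-1)·0.2264 - (-3)·-1.4089) / (7) = -2.0000;  x3 ← (1−ω)·3.0000 + ω·-2.0000 = -1.5500
Iteration 2:
  x1: GS value = (5 - (-4)·-1.4089 - (-3)·-1.5500) / (11) = -0.4805;  x1 ← (1−ω)·0.2264 + ω·-0.4805 = -0.4169
  x2: GS value = (0 - (2)·-0.4169 - (3)·-1.5500) / (7) = 0.7834;  x2 ← (1−ω)·-1.4089 + ω·0.7834 = 0.5861
  x3: GS value = (-10 - (-1)·-0.4169 - (-3)·0.5861) / (7) = -1.2369;  x3 ← (1−ω)·-1.5500 + ω·-1.2369 = -1.2651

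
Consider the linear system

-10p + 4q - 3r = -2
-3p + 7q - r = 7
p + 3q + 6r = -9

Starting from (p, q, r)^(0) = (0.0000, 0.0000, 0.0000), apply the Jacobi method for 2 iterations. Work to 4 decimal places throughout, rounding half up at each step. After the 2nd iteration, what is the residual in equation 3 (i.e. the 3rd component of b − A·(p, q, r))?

-0.4644

Iteration 1:
  p = (-2 - (4)·0.0000 - (-3)·0.0000) / (-10) = 0.2000
  q = (7 - (-3)·0.0000 - (-1)·0.0000) / (7) = 1.0000
  r = (-9 - (1)·0.0000 - (3)·0.0000) / (6) = -1.5000
Iteration 2:
  p = (-2 - (4)·1.0000 - (-3)·-1.5000) / (-10) = 1.0500
  q = (7 - (-3)·0.2000 - (-1)·-1.5000) / (7) = 0.8714
  r = (-9 - (1)·0.2000 - (3)·1.0000) / (6) = -2.0333
Residual b − A·x = (-1.0855, 2.0169, -0.4644)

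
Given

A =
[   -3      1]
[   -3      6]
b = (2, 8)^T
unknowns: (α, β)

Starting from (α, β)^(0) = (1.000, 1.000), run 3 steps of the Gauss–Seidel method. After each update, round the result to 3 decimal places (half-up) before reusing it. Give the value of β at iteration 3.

Iteration 1:
  α = (2 - (1)·1.000) / (-3) = -0.333
  β = (8 - (-3)·-0.333) / (6) = 1.167
Iteration 2:
  α = (2 - (1)·1.167) / (-3) = -0.278
  β = (8 - (-3)·-0.278) / (6) = 1.194
Iteration 3:
  α = (2 - (1)·1.194) / (-3) = -0.269
  β = (8 - (-3)·-0.269) / (6) = 1.199

1.199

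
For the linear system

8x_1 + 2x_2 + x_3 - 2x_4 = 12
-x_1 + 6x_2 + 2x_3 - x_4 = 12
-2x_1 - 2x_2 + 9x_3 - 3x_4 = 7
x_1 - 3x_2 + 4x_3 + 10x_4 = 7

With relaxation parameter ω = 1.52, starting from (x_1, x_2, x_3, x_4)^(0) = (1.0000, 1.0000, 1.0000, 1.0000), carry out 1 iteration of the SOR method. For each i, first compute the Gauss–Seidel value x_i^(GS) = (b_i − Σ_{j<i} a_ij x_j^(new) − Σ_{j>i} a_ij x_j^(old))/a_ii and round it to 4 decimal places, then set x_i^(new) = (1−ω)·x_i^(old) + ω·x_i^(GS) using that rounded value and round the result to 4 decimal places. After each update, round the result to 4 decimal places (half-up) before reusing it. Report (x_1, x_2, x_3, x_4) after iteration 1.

Iteration 1:
  x_1: GS value = (12 - (2)·1.0000 - (1)·1.0000 - (-2)·1.0000) / (8) = 1.3750;  x_1 ← (1−ω)·1.0000 + ω·1.3750 = 1.5700
  x_2: GS value = (12 - (-1)·1.5700 - (2)·1.0000 - (-1)·1.0000) / (6) = 2.0950;  x_2 ← (1−ω)·1.0000 + ω·2.0950 = 2.6644
  x_3: GS value = (7 - (-2)·1.5700 - (-2)·2.6644 - (-3)·1.0000) / (9) = 2.0521;  x_3 ← (1−ω)·1.0000 + ω·2.0521 = 2.5992
  x_4: GS value = (7 - (1)·1.5700 - (-3)·2.6644 - (4)·2.5992) / (10) = 0.3026;  x_4 ← (1−ω)·1.0000 + ω·0.3026 = -0.0600

(1.5700, 2.6644, 2.5992, -0.0600)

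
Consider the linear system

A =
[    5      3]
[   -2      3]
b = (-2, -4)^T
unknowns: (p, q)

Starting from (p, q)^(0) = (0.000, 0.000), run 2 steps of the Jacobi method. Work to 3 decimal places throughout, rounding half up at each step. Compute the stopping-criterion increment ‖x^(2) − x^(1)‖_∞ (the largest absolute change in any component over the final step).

0.800

Iteration 1:
  p = (-2 - (3)·0.000) / (5) = -0.400
  q = (-4 - (-2)·0.000) / (3) = -1.333
Iteration 2:
  p = (-2 - (3)·-1.333) / (5) = 0.400
  q = (-4 - (-2)·-0.400) / (3) = -1.600
Change: (0.800, -0.267) → max |·| = 0.800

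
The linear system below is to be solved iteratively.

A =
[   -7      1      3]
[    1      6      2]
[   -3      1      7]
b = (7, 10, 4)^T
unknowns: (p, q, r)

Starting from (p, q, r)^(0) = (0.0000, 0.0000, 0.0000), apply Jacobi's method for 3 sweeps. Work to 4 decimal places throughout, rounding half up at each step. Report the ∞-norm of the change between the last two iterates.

0.2891

Iteration 1:
  p = (7 - (1)·0.0000 - (3)·0.0000) / (-7) = -1.0000
  q = (10 - (1)·0.0000 - (2)·0.0000) / (6) = 1.6667
  r = (4 - (-3)·0.0000 - (1)·0.0000) / (7) = 0.5714
Iteration 2:
  p = (7 - (1)·1.6667 - (3)·0.5714) / (-7) = -0.5170
  q = (10 - (1)·-1.0000 - (2)·0.5714) / (6) = 1.6429
  r = (4 - (-3)·-1.0000 - (1)·1.6667) / (7) = -0.0952
Iteration 3:
  p = (7 - (1)·1.6429 - (3)·-0.0952) / (-7) = -0.8061
  q = (10 - (1)·-0.5170 - (2)·-0.0952) / (6) = 1.7846
  r = (4 - (-3)·-0.5170 - (1)·1.6429) / (7) = 0.1152
Change: (-0.2891, 0.1417, 0.2104) → max |·| = 0.2891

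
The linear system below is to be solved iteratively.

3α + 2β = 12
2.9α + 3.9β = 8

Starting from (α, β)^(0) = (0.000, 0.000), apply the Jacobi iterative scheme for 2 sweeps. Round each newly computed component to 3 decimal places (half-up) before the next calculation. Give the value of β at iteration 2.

Iteration 1:
  α = (12 - (2)·0.000) / (3) = 4.000
  β = (8 - (2.9)·0.000) / (3.9) = 2.051
Iteration 2:
  α = (12 - (2)·2.051) / (3) = 2.633
  β = (8 - (2.9)·4.000) / (3.9) = -0.923

-0.923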